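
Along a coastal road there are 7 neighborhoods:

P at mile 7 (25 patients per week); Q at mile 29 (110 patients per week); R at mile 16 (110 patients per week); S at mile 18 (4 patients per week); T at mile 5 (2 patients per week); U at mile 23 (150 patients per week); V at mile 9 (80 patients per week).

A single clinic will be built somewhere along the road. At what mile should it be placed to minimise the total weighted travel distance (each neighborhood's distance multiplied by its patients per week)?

For a sum of weighted absolute distances on a line, the optimum is the weighted median (not the mean). Total weight W = 481; half-weight = 240.5.
Sort by position and accumulate weight:
  mile 5 (T, w=2) → cum 2
  mile 7 (P, w=25) → cum 27
  mile 9 (V, w=80) → cum 107
  mile 16 (R, w=110) → cum 217
  mile 18 (S, w=4) → cum 221
  mile 23 (U, w=150) → cum 371  ≥ 240.5 → median here
  mile 29 (Q, w=110) → cum 481
Optimal location: mile 23.

x = 23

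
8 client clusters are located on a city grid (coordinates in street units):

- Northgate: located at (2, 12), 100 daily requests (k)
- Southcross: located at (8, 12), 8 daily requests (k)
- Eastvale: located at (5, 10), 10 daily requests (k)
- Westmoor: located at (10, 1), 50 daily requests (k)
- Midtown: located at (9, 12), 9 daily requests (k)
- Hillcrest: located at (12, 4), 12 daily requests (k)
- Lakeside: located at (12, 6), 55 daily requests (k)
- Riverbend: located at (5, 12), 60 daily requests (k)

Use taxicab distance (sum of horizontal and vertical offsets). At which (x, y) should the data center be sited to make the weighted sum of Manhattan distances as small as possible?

Manhattan distance separates: Σwᵢ(|x−xᵢ|+|y−yᵢ|) = Σwᵢ|x−xᵢ| + Σwᵢ|y−yᵢ|, so x and y are optimised independently as 1-D weighted medians.
Total weight W = 304; half = 152.
x-coordinate, sorted with cumulative weight:
  x=2 (Northgate, w=100) cum 100
  x=5 (Eastvale, w=10) cum 110
  x=5 (Riverbend, w=60) cum 170  ← median
  x=8 (Southcross, w=8) cum 178
  x=9 (Midtown, w=9) cum 187
  x=10 (Westmoor, w=50) cum 237
  x=12 (Hillcrest, w=12) cum 249
  x=12 (Lakeside, w=55) cum 304
⇒ x* = 5
y-coordinate, sorted with cumulative weight:
  y=1 (Westmoor, w=50) cum 50
  y=4 (Hillcrest, w=12) cum 62
  y=6 (Lakeside, w=55) cum 117
  y=10 (Eastvale, w=10) cum 127
  y=12 (Northgate, w=100) cum 227  ← median
  y=12 (Southcross, w=8) cum 235
  y=12 (Midtown, w=9) cum 244
  y=12 (Riverbend, w=60) cum 304
⇒ y* = 12

(5, 12)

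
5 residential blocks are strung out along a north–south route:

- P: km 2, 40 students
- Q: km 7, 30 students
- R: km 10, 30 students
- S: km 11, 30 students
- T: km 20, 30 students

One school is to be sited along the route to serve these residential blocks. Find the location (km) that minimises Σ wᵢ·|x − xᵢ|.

For a sum of weighted absolute distances on a line, the optimum is the weighted median (not the mean). Total weight W = 160; half-weight = 80.
Sort by position and accumulate weight:
  km 2 (P, w=40) → cum 40
  km 7 (Q, w=30) → cum 70
  km 10 (R, w=30) → cum 100  ≥ 80 → median here
  km 11 (S, w=30) → cum 130
  km 20 (T, w=30) → cum 160
Optimal location: km 10.

x = 10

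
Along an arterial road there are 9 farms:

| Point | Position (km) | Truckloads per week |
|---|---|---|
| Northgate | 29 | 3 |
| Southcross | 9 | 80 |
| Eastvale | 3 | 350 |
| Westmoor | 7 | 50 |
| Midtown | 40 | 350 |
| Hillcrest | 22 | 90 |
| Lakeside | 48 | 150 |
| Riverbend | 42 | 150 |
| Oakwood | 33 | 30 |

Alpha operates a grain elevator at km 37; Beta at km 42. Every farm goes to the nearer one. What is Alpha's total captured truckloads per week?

The indifferent point is the midpoint (37+42)/2 = 39.5; farms left of it (closer to Alpha at 37) go to Alpha, those right go to Beta.
  Eastvale at 3 (w=350) → Alpha
  Westmoor at 7 (w=50) → Alpha
  Southcross at 9 (w=80) → Alpha
  Hillcrest at 22 (w=90) → Alpha
  Northgate at 29 (w=3) → Alpha
  Oakwood at 33 (w=30) → Alpha
  Midtown at 40 (w=350) → Beta
  Riverbend at 42 (w=150) → Beta
  Lakeside at 48 (w=150) → Beta
Alpha captures 603; Beta captures 650.

603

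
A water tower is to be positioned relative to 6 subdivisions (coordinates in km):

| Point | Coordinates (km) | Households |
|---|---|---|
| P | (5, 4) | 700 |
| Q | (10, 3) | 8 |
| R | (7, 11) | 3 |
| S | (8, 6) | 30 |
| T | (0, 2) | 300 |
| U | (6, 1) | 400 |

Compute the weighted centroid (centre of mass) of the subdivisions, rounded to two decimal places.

(4.33, 2.80)

The minimiser of Σwᵢ‖p−pᵢ‖² is the weighted centroid p* = (Σwᵢpᵢ)/(Σwᵢ).
Σwᵢ = 1441.
Σwᵢxᵢ = 700·5 + 8·10 + 3·7 + 30·8 + 300·0 + 400·6 = 6241.
Σwᵢyᵢ = 700·4 + 8·3 + 3·11 + 30·6 + 300·2 + 400·1 = 4037.
x* = 6241/1441 = 4.33, y* = 4037/1441 = 2.80.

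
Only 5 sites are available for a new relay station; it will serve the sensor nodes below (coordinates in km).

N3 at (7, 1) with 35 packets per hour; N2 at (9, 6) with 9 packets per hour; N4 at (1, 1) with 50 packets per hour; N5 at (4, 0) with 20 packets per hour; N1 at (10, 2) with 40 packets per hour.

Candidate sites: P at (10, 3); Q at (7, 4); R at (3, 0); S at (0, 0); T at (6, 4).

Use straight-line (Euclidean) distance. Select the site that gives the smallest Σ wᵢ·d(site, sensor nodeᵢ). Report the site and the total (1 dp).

R, total 643.7 km

Total weighted distance at each candidate:
  P (10, 3): total = 789.8
  Q (7, 4): total = 710.1
  R (3, 0): total = 643.7
  S (0, 0): total = 903.5
  T (6, 4): total = 703.0
Minimum is at R with total 643.7 km.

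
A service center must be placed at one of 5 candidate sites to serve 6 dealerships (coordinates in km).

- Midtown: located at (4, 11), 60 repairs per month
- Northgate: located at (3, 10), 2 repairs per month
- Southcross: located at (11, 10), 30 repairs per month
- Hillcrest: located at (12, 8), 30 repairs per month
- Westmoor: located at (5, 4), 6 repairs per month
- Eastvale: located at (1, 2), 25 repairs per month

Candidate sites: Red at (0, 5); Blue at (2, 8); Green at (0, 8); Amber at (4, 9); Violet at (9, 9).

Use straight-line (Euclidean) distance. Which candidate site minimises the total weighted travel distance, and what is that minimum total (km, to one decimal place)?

Total weighted distance at each candidate:
  Red (0, 5): total = 1287.6
  Blue (2, 8): total = 979.5
  Green (0, 8): total = 1193.1
  Amber (4, 9): total = 797.8
  Violet (9, 9): total = 801.4
Minimum is at Amber with total 797.8 km.

Amber, total 797.8 km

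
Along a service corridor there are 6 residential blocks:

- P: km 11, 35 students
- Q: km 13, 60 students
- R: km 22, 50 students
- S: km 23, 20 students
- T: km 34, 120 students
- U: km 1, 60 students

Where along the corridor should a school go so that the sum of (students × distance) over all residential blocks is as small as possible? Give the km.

For a sum of weighted absolute distances on a line, the optimum is the weighted median (not the mean). Total weight W = 345; half-weight = 172.5.
Sort by position and accumulate weight:
  km 1 (U, w=60) → cum 60
  km 11 (P, w=35) → cum 95
  km 13 (Q, w=60) → cum 155
  km 22 (R, w=50) → cum 205  ≥ 172.5 → median here
  km 23 (S, w=20) → cum 225
  km 34 (T, w=120) → cum 345
Optimal location: km 22.

x = 22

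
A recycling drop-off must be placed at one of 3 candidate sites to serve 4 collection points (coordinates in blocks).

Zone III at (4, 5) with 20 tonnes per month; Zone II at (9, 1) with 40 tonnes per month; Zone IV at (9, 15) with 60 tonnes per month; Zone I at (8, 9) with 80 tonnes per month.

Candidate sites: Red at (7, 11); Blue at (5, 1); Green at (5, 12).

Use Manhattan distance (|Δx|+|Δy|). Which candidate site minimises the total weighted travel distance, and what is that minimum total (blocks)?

Red, total 1260 blocks

Total weighted distance at each candidate:
  Red (7, 11): total = 1260
  Blue (5, 1): total = 2220
  Green (5, 12): total = 1660
Minimum is at Red with total 1260 blocks.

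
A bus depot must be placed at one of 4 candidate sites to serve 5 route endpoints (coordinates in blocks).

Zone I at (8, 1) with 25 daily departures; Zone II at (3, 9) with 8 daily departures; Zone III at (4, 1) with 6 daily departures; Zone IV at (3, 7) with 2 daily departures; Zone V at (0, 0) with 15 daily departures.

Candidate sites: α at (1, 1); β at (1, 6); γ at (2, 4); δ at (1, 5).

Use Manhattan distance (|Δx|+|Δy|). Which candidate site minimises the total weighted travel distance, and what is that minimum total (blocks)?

Total weighted distance at each candidate:
  α (1, 1): total = 319
  β (1, 6): total = 499
  γ (2, 4): total = 401
  δ (1, 5): total = 463
Minimum is at α with total 319 blocks.

α, total 319 blocks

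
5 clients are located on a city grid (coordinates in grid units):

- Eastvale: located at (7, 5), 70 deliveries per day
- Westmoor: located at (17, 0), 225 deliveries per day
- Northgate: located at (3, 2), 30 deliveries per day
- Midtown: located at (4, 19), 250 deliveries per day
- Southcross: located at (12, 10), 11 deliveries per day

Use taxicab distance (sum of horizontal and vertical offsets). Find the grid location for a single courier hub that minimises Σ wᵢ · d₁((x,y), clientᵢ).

(7, 5)

Manhattan distance separates: Σwᵢ(|x−xᵢ|+|y−yᵢ|) = Σwᵢ|x−xᵢ| + Σwᵢ|y−yᵢ|, so x and y are optimised independently as 1-D weighted medians.
Total weight W = 586; half = 293.
x-coordinate, sorted with cumulative weight:
  x=3 (Northgate, w=30) cum 30
  x=4 (Midtown, w=250) cum 280
  x=7 (Eastvale, w=70) cum 350  ← median
  x=12 (Southcross, w=11) cum 361
  x=17 (Westmoor, w=225) cum 586
⇒ x* = 7
y-coordinate, sorted with cumulative weight:
  y=0 (Westmoor, w=225) cum 225
  y=2 (Northgate, w=30) cum 255
  y=5 (Eastvale, w=70) cum 325  ← median
  y=10 (Southcross, w=11) cum 336
  y=19 (Midtown, w=250) cum 586
⇒ y* = 5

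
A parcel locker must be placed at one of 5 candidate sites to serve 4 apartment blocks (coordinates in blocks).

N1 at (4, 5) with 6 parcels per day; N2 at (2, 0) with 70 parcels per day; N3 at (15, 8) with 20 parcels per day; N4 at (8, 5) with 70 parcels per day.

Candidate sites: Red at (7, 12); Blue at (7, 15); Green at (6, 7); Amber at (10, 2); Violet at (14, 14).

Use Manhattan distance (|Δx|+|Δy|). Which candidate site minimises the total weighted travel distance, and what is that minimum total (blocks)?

Green, total 1274 blocks

Total weighted distance at each candidate:
  Red (7, 12): total = 2050
  Blue (7, 15): total = 2548
  Green (6, 7): total = 1274
  Amber (10, 2): total = 1324
  Violet (14, 14): total = 3124
Minimum is at Green with total 1274 blocks.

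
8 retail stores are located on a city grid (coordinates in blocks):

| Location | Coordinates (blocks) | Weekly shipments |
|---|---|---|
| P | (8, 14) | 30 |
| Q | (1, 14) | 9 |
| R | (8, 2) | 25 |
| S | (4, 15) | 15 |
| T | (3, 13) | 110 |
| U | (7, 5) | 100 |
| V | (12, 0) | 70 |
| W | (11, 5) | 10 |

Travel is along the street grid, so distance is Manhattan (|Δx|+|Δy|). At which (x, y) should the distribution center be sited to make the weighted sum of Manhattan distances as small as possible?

Manhattan distance separates: Σwᵢ(|x−xᵢ|+|y−yᵢ|) = Σwᵢ|x−xᵢ| + Σwᵢ|y−yᵢ|, so x and y are optimised independently as 1-D weighted medians.
Total weight W = 369; half = 184.5.
x-coordinate, sorted with cumulative weight:
  x=1 (Q, w=9) cum 9
  x=3 (T, w=110) cum 119
  x=4 (S, w=15) cum 134
  x=7 (U, w=100) cum 234  ← median
  x=8 (P, w=30) cum 264
  x=8 (R, w=25) cum 289
  x=11 (W, w=10) cum 299
  x=12 (V, w=70) cum 369
⇒ x* = 7
y-coordinate, sorted with cumulative weight:
  y=0 (V, w=70) cum 70
  y=2 (R, w=25) cum 95
  y=5 (U, w=100) cum 195  ← median
  y=5 (W, w=10) cum 205
  y=13 (T, w=110) cum 315
  y=14 (P, w=30) cum 345
  y=14 (Q, w=9) cum 354
  y=15 (S, w=15) cum 369
⇒ y* = 5

(7, 5)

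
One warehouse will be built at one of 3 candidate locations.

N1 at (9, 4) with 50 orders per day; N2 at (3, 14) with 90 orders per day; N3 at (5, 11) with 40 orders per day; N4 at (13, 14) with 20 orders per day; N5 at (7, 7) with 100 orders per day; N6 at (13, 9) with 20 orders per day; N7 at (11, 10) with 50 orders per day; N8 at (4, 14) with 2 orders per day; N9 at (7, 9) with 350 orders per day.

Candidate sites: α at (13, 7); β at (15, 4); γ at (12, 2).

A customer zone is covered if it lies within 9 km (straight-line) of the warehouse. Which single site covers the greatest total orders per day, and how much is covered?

Coverage radius r = 9 km; a point is covered iff (Δx)²+(Δy)² ≤ 9² = 81.
  α (13, 7): covers {N1, N3, N4, N5, N6, N7, N9} → 630
  β (15, 4): covers {N1, N5, N6, N7} → 220
  γ (12, 2): covers {N1, N5, N6, N7, N9} → 570
Maximum coverage at α: 630 orders per day.

α, covering 630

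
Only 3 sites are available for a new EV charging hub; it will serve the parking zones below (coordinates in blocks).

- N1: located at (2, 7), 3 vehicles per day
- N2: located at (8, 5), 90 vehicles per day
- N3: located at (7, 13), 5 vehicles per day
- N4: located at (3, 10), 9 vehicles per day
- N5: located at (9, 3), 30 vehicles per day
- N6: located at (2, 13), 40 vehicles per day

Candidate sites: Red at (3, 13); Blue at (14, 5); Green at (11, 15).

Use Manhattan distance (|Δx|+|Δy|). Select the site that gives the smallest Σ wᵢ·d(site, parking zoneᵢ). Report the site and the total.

Total weighted distance at each candidate:
  Red (3, 13): total = 1758
  Blue (14, 5): total = 1811
  Green (11, 15): total = 2228
Minimum is at Red with total 1758 blocks.

Red, total 1758 blocks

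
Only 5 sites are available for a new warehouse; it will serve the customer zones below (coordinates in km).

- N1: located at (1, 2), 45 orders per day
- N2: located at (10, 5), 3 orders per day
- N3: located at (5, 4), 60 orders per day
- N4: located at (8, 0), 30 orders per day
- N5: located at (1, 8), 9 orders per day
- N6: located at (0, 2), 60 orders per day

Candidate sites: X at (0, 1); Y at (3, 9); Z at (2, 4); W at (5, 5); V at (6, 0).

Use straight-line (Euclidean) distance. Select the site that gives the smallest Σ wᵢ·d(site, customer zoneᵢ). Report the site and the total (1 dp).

Z, total 728.0 km

Total weighted distance at each candidate:
  X (0, 1): total = 811.3
  Y (3, 9): total = 1460.8
  Z (2, 4): total = 728.0
  W (5, 5): total = 869.8
  V (6, 0): total = 1033.3
Minimum is at Z with total 728.0 km.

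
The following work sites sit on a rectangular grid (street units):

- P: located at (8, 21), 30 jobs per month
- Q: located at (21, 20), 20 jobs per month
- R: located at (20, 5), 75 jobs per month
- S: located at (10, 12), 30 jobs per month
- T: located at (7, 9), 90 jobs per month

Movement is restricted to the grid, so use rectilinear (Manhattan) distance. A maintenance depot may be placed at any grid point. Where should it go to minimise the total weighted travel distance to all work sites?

Manhattan distance separates: Σwᵢ(|x−xᵢ|+|y−yᵢ|) = Σwᵢ|x−xᵢ| + Σwᵢ|y−yᵢ|, so x and y are optimised independently as 1-D weighted medians.
Total weight W = 245; half = 122.5.
x-coordinate, sorted with cumulative weight:
  x=7 (T, w=90) cum 90
  x=8 (P, w=30) cum 120
  x=10 (S, w=30) cum 150  ← median
  x=20 (R, w=75) cum 225
  x=21 (Q, w=20) cum 245
⇒ x* = 10
y-coordinate, sorted with cumulative weight:
  y=5 (R, w=75) cum 75
  y=9 (T, w=90) cum 165  ← median
  y=12 (S, w=30) cum 195
  y=20 (Q, w=20) cum 215
  y=21 (P, w=30) cum 245
⇒ y* = 9

(10, 9)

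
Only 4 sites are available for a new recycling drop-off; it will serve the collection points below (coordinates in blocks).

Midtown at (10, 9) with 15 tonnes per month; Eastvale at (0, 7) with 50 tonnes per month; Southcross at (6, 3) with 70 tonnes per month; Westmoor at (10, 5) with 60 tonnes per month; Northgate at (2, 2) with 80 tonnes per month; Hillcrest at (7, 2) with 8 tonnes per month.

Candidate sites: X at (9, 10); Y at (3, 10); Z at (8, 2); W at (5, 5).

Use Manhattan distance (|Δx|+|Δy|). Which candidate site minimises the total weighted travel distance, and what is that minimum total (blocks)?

Total weighted distance at each candidate:
  X (9, 10): total = 2970
  Y (3, 10): total = 2656
  Z (8, 2): total = 1783
  W (5, 5): total = 1515
Minimum is at W with total 1515 blocks.

W, total 1515 blocks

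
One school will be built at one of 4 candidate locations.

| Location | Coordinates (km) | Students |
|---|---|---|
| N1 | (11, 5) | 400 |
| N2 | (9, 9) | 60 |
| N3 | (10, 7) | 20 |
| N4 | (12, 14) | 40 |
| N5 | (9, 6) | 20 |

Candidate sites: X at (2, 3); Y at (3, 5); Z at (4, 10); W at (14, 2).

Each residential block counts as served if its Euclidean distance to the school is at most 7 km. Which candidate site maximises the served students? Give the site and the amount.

W, covering 440

Coverage radius r = 7 km; a point is covered iff (Δx)²+(Δy)² ≤ 7² = 49.
  X (2, 3): covers {none} → 0
  Y (3, 5): covers {N5} → 20
  Z (4, 10): covers {N2, N3, N5} → 100
  W (14, 2): covers {N1, N3, N5} → 440
Maximum coverage at W: 440 students.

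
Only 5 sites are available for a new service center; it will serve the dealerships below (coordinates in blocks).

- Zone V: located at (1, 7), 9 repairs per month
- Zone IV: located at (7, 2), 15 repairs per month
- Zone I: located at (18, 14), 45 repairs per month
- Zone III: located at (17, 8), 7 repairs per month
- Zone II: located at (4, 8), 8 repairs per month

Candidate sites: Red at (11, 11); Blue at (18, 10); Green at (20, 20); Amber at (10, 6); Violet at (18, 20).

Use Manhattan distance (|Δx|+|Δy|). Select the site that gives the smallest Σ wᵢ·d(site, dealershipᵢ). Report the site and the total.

Blue, total 794 blocks

Total weighted distance at each candidate:
  Red (11, 11): total = 914
  Blue (18, 10): total = 794
  Green (20, 20): total = 1442
  Amber (10, 6): total = 1042
  Violet (18, 20): total = 1274
Minimum is at Blue with total 794 blocks.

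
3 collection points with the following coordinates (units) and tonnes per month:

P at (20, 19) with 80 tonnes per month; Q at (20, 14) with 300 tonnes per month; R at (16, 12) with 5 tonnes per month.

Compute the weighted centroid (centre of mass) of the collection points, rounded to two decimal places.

(19.95, 15.01)

The minimiser of Σwᵢ‖p−pᵢ‖² is the weighted centroid p* = (Σwᵢpᵢ)/(Σwᵢ).
Σwᵢ = 385.
Σwᵢxᵢ = 80·20 + 300·20 + 5·16 = 7680.
Σwᵢyᵢ = 80·19 + 300·14 + 5·12 = 5780.
x* = 7680/385 = 19.95, y* = 5780/385 = 15.01.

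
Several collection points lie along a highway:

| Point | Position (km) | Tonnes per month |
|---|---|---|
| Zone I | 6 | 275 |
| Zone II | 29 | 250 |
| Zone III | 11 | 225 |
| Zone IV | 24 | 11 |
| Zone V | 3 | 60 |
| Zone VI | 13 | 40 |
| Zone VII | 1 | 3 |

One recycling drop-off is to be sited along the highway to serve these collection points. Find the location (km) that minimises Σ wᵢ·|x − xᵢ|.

x = 11

For a sum of weighted absolute distances on a line, the optimum is the weighted median (not the mean). Total weight W = 864; half-weight = 432.
Sort by position and accumulate weight:
  km 1 (Zone VII, w=3) → cum 3
  km 3 (Zone V, w=60) → cum 63
  km 6 (Zone I, w=275) → cum 338
  km 11 (Zone III, w=225) → cum 563  ≥ 432 → median here
  km 13 (Zone VI, w=40) → cum 603
  km 24 (Zone IV, w=11) → cum 614
  km 29 (Zone II, w=250) → cum 864
Optimal location: km 11.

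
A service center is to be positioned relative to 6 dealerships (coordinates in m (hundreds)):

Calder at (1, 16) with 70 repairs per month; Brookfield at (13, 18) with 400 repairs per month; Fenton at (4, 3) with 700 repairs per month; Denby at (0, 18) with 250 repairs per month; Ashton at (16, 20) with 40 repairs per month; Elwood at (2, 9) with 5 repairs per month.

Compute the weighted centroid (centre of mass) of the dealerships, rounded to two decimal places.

(5.95, 10.76)

The minimiser of Σwᵢ‖p−pᵢ‖² is the weighted centroid p* = (Σwᵢpᵢ)/(Σwᵢ).
Σwᵢ = 1465.
Σwᵢxᵢ = 70·1 + 400·13 + 700·4 + 250·0 + 40·16 + 5·2 = 8720.
Σwᵢyᵢ = 70·16 + 400·18 + 700·3 + 250·18 + 40·20 + 5·9 = 15765.
x* = 8720/1465 = 5.95, y* = 15765/1465 = 10.76.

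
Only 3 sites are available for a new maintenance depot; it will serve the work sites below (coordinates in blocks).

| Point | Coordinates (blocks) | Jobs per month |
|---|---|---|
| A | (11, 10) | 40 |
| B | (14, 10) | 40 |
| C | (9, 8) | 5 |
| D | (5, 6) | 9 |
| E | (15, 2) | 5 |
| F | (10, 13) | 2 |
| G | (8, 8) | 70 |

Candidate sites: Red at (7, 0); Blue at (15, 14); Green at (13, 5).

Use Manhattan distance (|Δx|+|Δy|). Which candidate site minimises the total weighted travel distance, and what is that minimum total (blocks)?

Green, total 1243 blocks

Total weighted distance at each candidate:
  Red (7, 0): total = 2074
  Blue (15, 14): total = 1724
  Green (13, 5): total = 1243
Minimum is at Green with total 1243 blocks.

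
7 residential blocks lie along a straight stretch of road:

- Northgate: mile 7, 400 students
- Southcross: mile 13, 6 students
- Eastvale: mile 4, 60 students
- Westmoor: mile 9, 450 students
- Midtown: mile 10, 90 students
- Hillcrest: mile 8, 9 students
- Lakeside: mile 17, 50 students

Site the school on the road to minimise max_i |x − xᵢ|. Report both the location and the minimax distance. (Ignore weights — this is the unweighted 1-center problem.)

location 10.5, max distance 6.5

The 1-center on a line is the midpoint of the two extreme points: leftmost at 4, rightmost at 17.
Optimal location = (4 + 17)/2 = 10.5; maximum distance = (17 − 4)/2 = 6.5.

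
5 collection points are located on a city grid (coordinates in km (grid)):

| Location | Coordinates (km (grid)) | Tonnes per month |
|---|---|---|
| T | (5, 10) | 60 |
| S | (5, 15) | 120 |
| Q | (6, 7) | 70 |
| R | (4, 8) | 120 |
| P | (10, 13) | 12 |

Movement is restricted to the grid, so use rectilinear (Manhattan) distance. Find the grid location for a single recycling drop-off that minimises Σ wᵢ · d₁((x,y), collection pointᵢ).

(5, 10)

Manhattan distance separates: Σwᵢ(|x−xᵢ|+|y−yᵢ|) = Σwᵢ|x−xᵢ| + Σwᵢ|y−yᵢ|, so x and y are optimised independently as 1-D weighted medians.
Total weight W = 382; half = 191.
x-coordinate, sorted with cumulative weight:
  x=4 (R, w=120) cum 120
  x=5 (T, w=60) cum 180
  x=5 (S, w=120) cum 300  ← median
  x=6 (Q, w=70) cum 370
  x=10 (P, w=12) cum 382
⇒ x* = 5
y-coordinate, sorted with cumulative weight:
  y=7 (Q, w=70) cum 70
  y=8 (R, w=120) cum 190
  y=10 (T, w=60) cum 250  ← median
  y=13 (P, w=12) cum 262
  y=15 (S, w=120) cum 382
⇒ y* = 10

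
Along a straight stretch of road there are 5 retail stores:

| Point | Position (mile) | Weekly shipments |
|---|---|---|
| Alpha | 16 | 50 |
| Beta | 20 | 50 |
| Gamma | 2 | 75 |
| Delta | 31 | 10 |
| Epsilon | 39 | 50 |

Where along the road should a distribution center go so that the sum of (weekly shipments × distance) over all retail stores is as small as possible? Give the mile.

For a sum of weighted absolute distances on a line, the optimum is the weighted median (not the mean). Total weight W = 235; half-weight = 117.5.
Sort by position and accumulate weight:
  mile 2 (Gamma, w=75) → cum 75
  mile 16 (Alpha, w=50) → cum 125  ≥ 117.5 → median here
  mile 20 (Beta, w=50) → cum 175
  mile 31 (Delta, w=10) → cum 185
  mile 39 (Epsilon, w=50) → cum 235
Optimal location: mile 16.

x = 16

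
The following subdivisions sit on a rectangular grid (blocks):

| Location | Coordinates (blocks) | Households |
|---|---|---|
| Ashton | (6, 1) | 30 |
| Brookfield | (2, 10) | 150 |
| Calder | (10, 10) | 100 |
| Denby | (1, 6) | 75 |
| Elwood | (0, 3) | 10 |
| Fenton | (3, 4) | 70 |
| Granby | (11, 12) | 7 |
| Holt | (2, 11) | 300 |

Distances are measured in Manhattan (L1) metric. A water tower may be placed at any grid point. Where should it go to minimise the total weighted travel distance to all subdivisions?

(2, 10)

Manhattan distance separates: Σwᵢ(|x−xᵢ|+|y−yᵢ|) = Σwᵢ|x−xᵢ| + Σwᵢ|y−yᵢ|, so x and y are optimised independently as 1-D weighted medians.
Total weight W = 742; half = 371.
x-coordinate, sorted with cumulative weight:
  x=0 (Elwood, w=10) cum 10
  x=1 (Denby, w=75) cum 85
  x=2 (Brookfield, w=150) cum 235
  x=2 (Holt, w=300) cum 535  ← median
  x=3 (Fenton, w=70) cum 605
  x=6 (Ashton, w=30) cum 635
  x=10 (Calder, w=100) cum 735
  x=11 (Granby, w=7) cum 742
⇒ x* = 2
y-coordinate, sorted with cumulative weight:
  y=1 (Ashton, w=30) cum 30
  y=3 (Elwood, w=10) cum 40
  y=4 (Fenton, w=70) cum 110
  y=6 (Denby, w=75) cum 185
  y=10 (Brookfield, w=150) cum 335
  y=10 (Calder, w=100) cum 435  ← median
  y=11 (Holt, w=300) cum 735
  y=12 (Granby, w=7) cum 742
⇒ y* = 10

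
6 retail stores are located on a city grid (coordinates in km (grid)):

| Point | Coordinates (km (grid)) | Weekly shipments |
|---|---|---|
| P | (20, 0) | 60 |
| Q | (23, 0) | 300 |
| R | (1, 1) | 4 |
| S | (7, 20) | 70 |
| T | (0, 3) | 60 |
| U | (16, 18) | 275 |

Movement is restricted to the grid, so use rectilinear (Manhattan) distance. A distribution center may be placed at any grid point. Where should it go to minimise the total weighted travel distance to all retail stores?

(16, 3)

Manhattan distance separates: Σwᵢ(|x−xᵢ|+|y−yᵢ|) = Σwᵢ|x−xᵢ| + Σwᵢ|y−yᵢ|, so x and y are optimised independently as 1-D weighted medians.
Total weight W = 769; half = 384.5.
x-coordinate, sorted with cumulative weight:
  x=0 (T, w=60) cum 60
  x=1 (R, w=4) cum 64
  x=7 (S, w=70) cum 134
  x=16 (U, w=275) cum 409  ← median
  x=20 (P, w=60) cum 469
  x=23 (Q, w=300) cum 769
⇒ x* = 16
y-coordinate, sorted with cumulative weight:
  y=0 (P, w=60) cum 60
  y=0 (Q, w=300) cum 360
  y=1 (R, w=4) cum 364
  y=3 (T, w=60) cum 424  ← median
  y=18 (U, w=275) cum 699
  y=20 (S, w=70) cum 769
⇒ y* = 3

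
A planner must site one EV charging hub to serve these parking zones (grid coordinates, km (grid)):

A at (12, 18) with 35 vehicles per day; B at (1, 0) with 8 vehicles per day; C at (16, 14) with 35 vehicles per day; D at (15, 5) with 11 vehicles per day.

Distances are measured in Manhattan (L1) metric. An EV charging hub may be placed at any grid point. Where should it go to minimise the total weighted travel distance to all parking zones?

Manhattan distance separates: Σwᵢ(|x−xᵢ|+|y−yᵢ|) = Σwᵢ|x−xᵢ| + Σwᵢ|y−yᵢ|, so x and y are optimised independently as 1-D weighted medians.
Total weight W = 89; half = 44.5.
x-coordinate, sorted with cumulative weight:
  x=1 (B, w=8) cum 8
  x=12 (A, w=35) cum 43
  x=15 (D, w=11) cum 54  ← median
  x=16 (C, w=35) cum 89
⇒ x* = 15
y-coordinate, sorted with cumulative weight:
  y=0 (B, w=8) cum 8
  y=5 (D, w=11) cum 19
  y=14 (C, w=35) cum 54  ← median
  y=18 (A, w=35) cum 89
⇒ y* = 14

(15, 14)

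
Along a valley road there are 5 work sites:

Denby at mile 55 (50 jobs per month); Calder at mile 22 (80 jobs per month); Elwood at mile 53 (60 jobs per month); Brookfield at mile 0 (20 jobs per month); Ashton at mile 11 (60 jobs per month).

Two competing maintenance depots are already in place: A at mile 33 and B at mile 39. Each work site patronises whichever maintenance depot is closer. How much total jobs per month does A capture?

The indifferent point is the midpoint (33+39)/2 = 36; work sites left of it (closer to A at 33) go to A, those right go to B.
  Brookfield at 0 (w=20) → A
  Ashton at 11 (w=60) → A
  Calder at 22 (w=80) → A
  Elwood at 53 (w=60) → B
  Denby at 55 (w=50) → B
A captures 160; B captures 110.

160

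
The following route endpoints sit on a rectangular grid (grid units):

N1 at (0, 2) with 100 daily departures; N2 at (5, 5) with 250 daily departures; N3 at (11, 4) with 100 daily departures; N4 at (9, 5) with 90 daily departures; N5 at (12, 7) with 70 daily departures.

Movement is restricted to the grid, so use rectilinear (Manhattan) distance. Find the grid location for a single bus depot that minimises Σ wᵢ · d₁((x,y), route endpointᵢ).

Manhattan distance separates: Σwᵢ(|x−xᵢ|+|y−yᵢ|) = Σwᵢ|x−xᵢ| + Σwᵢ|y−yᵢ|, so x and y are optimised independently as 1-D weighted medians.
Total weight W = 610; half = 305.
x-coordinate, sorted with cumulative weight:
  x=0 (N1, w=100) cum 100
  x=5 (N2, w=250) cum 350  ← median
  x=9 (N4, w=90) cum 440
  x=11 (N3, w=100) cum 540
  x=12 (N5, w=70) cum 610
⇒ x* = 5
y-coordinate, sorted with cumulative weight:
  y=2 (N1, w=100) cum 100
  y=4 (N3, w=100) cum 200
  y=5 (N2, w=250) cum 450  ← median
  y=5 (N4, w=90) cum 540
  y=7 (N5, w=70) cum 610
⇒ y* = 5

(5, 5)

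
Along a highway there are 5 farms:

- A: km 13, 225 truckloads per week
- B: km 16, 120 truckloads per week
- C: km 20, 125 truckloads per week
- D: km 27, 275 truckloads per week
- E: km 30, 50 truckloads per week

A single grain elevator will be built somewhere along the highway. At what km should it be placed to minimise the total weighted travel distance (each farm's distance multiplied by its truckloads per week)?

For a sum of weighted absolute distances on a line, the optimum is the weighted median (not the mean). Total weight W = 795; half-weight = 397.5.
Sort by position and accumulate weight:
  km 13 (A, w=225) → cum 225
  km 16 (B, w=120) → cum 345
  km 20 (C, w=125) → cum 470  ≥ 397.5 → median here
  km 27 (D, w=275) → cum 745
  km 30 (E, w=50) → cum 795
Optimal location: km 20.

x = 20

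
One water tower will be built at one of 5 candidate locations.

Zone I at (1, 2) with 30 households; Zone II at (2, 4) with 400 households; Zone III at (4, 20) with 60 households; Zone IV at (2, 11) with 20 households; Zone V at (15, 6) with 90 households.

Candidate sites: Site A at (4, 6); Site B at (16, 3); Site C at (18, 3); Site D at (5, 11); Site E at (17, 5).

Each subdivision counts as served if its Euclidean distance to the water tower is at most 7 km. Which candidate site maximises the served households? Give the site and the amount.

Coverage radius r = 7 km; a point is covered iff (Δx)²+(Δy)² ≤ 7² = 49.
  Site A (4, 6): covers {Zone I, Zone II, Zone IV} → 450
  Site B (16, 3): covers {Zone V} → 90
  Site C (18, 3): covers {Zone V} → 90
  Site D (5, 11): covers {Zone IV} → 20
  Site E (17, 5): covers {Zone V} → 90
Maximum coverage at Site A: 450 households.

Site A, covering 450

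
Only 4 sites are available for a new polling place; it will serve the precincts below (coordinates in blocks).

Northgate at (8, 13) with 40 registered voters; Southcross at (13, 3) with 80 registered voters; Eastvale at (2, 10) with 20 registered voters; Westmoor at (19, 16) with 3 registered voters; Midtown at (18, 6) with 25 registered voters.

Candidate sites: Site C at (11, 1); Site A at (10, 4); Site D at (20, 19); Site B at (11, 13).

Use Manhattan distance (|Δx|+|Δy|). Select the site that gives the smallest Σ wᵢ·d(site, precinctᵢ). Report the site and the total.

Total weighted distance at each candidate:
  Site C (11, 1): total = 1649
  Site A (10, 4): total = 1353
  Site D (20, 19): total = 3487
  Site B (11, 13): total = 1703
Minimum is at Site A with total 1353 blocks.

Site A, total 1353 blocks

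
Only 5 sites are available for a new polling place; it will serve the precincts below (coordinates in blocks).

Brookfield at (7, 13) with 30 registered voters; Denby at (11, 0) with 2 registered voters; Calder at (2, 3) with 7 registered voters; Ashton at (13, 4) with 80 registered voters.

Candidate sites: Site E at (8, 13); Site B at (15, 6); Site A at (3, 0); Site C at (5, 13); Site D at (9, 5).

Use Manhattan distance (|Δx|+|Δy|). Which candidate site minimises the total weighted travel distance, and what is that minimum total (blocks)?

Total weighted distance at each candidate:
  Site E (8, 13): total = 1294
  Site B (15, 6): total = 902
  Site A (3, 0): total = 1674
  Site C (5, 13): total = 1549
  Site D (9, 5): total = 777
Minimum is at Site D with total 777 blocks.

Site D, total 777 blocks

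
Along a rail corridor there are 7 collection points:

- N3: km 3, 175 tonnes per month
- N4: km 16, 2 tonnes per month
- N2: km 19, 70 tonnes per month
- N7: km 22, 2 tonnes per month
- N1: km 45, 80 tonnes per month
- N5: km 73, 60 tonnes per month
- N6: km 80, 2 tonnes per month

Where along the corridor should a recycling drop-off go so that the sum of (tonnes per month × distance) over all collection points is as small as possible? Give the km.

x = 19

For a sum of weighted absolute distances on a line, the optimum is the weighted median (not the mean). Total weight W = 391; half-weight = 195.5.
Sort by position and accumulate weight:
  km 3 (N3, w=175) → cum 175
  km 16 (N4, w=2) → cum 177
  km 19 (N2, w=70) → cum 247  ≥ 195.5 → median here
  km 22 (N7, w=2) → cum 249
  km 45 (N1, w=80) → cum 329
  km 73 (N5, w=60) → cum 389
  km 80 (N6, w=2) → cum 391
Optimal location: km 19.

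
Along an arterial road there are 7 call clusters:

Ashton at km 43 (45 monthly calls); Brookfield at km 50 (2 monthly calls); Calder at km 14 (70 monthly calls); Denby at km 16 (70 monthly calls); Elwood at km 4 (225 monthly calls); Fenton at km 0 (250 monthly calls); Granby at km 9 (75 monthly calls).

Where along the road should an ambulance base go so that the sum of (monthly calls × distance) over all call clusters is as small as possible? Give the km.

For a sum of weighted absolute distances on a line, the optimum is the weighted median (not the mean). Total weight W = 737; half-weight = 368.5.
Sort by position and accumulate weight:
  km 0 (Fenton, w=250) → cum 250
  km 4 (Elwood, w=225) → cum 475  ≥ 368.5 → median here
  km 9 (Granby, w=75) → cum 550
  km 14 (Calder, w=70) → cum 620
  km 16 (Denby, w=70) → cum 690
  km 43 (Ashton, w=45) → cum 735
  km 50 (Brookfield, w=2) → cum 737
Optimal location: km 4.

x = 4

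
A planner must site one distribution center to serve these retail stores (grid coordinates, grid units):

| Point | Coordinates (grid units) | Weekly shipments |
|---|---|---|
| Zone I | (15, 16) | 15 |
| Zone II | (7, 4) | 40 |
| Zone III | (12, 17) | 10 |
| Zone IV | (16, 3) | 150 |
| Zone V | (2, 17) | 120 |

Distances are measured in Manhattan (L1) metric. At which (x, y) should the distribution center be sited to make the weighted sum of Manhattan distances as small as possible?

(12, 4)

Manhattan distance separates: Σwᵢ(|x−xᵢ|+|y−yᵢ|) = Σwᵢ|x−xᵢ| + Σwᵢ|y−yᵢ|, so x and y are optimised independently as 1-D weighted medians.
Total weight W = 335; half = 167.5.
x-coordinate, sorted with cumulative weight:
  x=2 (Zone V, w=120) cum 120
  x=7 (Zone II, w=40) cum 160
  x=12 (Zone III, w=10) cum 170  ← median
  x=15 (Zone I, w=15) cum 185
  x=16 (Zone IV, w=150) cum 335
⇒ x* = 12
y-coordinate, sorted with cumulative weight:
  y=3 (Zone IV, w=150) cum 150
  y=4 (Zone II, w=40) cum 190  ← median
  y=16 (Zone I, w=15) cum 205
  y=17 (Zone III, w=10) cum 215
  y=17 (Zone V, w=120) cum 335
⇒ y* = 4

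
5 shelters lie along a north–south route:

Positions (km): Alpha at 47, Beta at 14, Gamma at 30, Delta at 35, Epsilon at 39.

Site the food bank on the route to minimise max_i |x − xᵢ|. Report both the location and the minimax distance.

location 30.5, max distance 16.5

The 1-center on a line is the midpoint of the two extreme points: leftmost at 14, rightmost at 47.
Optimal location = (14 + 47)/2 = 30.5; maximum distance = (47 − 14)/2 = 16.5.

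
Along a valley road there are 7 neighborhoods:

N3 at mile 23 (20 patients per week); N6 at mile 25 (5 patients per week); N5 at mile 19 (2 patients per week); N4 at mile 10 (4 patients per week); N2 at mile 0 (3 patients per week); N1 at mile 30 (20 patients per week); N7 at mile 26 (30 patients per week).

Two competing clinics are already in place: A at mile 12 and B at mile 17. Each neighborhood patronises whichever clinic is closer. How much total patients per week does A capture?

7

The indifferent point is the midpoint (12+17)/2 = 14.5; neighborhoods left of it (closer to A at 12) go to A, those right go to B.
  N2 at 0 (w=3) → A
  N4 at 10 (w=4) → A
  N5 at 19 (w=2) → B
  N3 at 23 (w=20) → B
  N6 at 25 (w=5) → B
  N7 at 26 (w=30) → B
  N1 at 30 (w=20) → B
A captures 7; B captures 77.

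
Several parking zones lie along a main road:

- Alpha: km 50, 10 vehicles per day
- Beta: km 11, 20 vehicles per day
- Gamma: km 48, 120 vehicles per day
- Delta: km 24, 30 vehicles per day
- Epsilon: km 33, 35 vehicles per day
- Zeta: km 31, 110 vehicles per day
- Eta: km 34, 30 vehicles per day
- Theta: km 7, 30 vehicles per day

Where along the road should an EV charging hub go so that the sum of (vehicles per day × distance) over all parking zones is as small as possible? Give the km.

For a sum of weighted absolute distances on a line, the optimum is the weighted median (not the mean). Total weight W = 385; half-weight = 192.5.
Sort by position and accumulate weight:
  km 7 (Theta, w=30) → cum 30
  km 11 (Beta, w=20) → cum 50
  km 24 (Delta, w=30) → cum 80
  km 31 (Zeta, w=110) → cum 190
  km 33 (Epsilon, w=35) → cum 225  ≥ 192.5 → median here
  km 34 (Eta, w=30) → cum 255
  km 48 (Gamma, w=120) → cum 375
  km 50 (Alpha, w=10) → cum 385
Optimal location: km 33.

x = 33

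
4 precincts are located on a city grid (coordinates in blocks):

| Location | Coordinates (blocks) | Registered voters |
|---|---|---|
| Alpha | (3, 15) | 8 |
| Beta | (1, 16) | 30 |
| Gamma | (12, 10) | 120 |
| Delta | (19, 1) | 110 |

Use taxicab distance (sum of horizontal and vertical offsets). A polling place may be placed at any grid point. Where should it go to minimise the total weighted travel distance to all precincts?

Manhattan distance separates: Σwᵢ(|x−xᵢ|+|y−yᵢ|) = Σwᵢ|x−xᵢ| + Σwᵢ|y−yᵢ|, so x and y are optimised independently as 1-D weighted medians.
Total weight W = 268; half = 134.
x-coordinate, sorted with cumulative weight:
  x=1 (Beta, w=30) cum 30
  x=3 (Alpha, w=8) cum 38
  x=12 (Gamma, w=120) cum 158  ← median
  x=19 (Delta, w=110) cum 268
⇒ x* = 12
y-coordinate, sorted with cumulative weight:
  y=1 (Delta, w=110) cum 110
  y=10 (Gamma, w=120) cum 230  ← median
  y=15 (Alpha, w=8) cum 238
  y=16 (Beta, w=30) cum 268
⇒ y* = 10

(12, 10)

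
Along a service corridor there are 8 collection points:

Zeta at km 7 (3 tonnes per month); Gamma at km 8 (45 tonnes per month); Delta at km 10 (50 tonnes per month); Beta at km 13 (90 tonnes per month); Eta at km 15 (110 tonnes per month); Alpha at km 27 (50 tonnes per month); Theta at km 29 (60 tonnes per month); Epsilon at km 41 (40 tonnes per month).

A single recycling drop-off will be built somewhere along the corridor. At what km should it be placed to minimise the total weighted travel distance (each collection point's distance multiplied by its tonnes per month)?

For a sum of weighted absolute distances on a line, the optimum is the weighted median (not the mean). Total weight W = 448; half-weight = 224.
Sort by position and accumulate weight:
  km 7 (Zeta, w=3) → cum 3
  km 8 (Gamma, w=45) → cum 48
  km 10 (Delta, w=50) → cum 98
  km 13 (Beta, w=90) → cum 188
  km 15 (Eta, w=110) → cum 298  ≥ 224 → median here
  km 27 (Alpha, w=50) → cum 348
  km 29 (Theta, w=60) → cum 408
  km 41 (Epsilon, w=40) → cum 448
Optimal location: km 15.

x = 15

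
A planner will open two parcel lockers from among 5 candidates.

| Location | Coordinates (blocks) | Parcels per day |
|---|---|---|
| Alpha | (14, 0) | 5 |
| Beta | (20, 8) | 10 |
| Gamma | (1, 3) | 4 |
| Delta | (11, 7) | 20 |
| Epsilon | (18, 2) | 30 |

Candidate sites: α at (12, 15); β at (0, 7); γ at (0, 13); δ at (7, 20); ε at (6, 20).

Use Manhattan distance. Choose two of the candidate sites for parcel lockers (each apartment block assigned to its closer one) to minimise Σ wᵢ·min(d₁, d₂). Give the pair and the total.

Evaluate every pair (each demand assigned to the nearer of the two):
  {α, β}: total = 1005
  {α, γ}: total = 1029
  {α, ε}: total = 1073
  {α, δ}: total = 1077
  {β, γ}: total = 1245
  {β, δ}: total = 1245
  {β, ε}: total = 1245
  {γ, δ}: total = 1639
  {γ, ε}: total = 1639
  {δ, ε}: total = 1683
Best pair: {α, β} with total 1005.

{α, β}, total 1005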